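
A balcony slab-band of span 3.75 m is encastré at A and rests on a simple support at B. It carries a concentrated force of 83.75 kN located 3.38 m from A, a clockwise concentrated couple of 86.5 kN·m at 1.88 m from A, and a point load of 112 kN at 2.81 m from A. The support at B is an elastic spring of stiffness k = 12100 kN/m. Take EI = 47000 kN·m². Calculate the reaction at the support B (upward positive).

Choose R_B as the redundant. The primary structure is the cantilever fixed at A.
Primary-structure tip deflection at B by superposition:
  point load 83.75 at a = 3.38: Pa²(3L − a)/(6EI) = 1255/EI
  clockwise couple 86.5 at a = 1.88: M₀a(2L − a)/(2EI) = 457/EI
  point load 112 at a = 2.81: Pa²(3L − a)/(6EI) = 1244/EI
  δ_0 = 2956/EI
Tip deflection under a unit load at B: L³/(3EI) = 17.58/EI.
With EI = 47000 kN·m²: δ_0 = 0.062893 m and δ_{BB} = 0.000374 m/kN.
Compatibility — the spring shortens by R_B/k under the reaction it provides: δ_0 − R_B·δ_{BB} = R_B/k. With 1/k = 0.000083 m/kN, R_B = δ_0 / (δ_{BB} + 1/k) = 0.062893 / (0.000374 + 0.000083) = 137.7 kN.

R_B = 137.7 kN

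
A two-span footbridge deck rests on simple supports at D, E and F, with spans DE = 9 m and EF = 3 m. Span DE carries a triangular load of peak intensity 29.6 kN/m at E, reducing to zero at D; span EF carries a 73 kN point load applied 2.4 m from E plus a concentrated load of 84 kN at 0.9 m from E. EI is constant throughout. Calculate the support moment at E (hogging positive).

M_E = 136.4 kN·m

Insert a hinge at E; M_E is the redundant, and each span becomes simply supported.
End slopes at the hinge E, treating each span as simply supported:
  span DE: triangular load, peak 29.6: w₀L³/(45EI) = 479.5/EI
  span EF: point load 73 at a = 2.4: Pab(L + b)/(6LEI) = 21.02/EI
  span EF: point load 84 at a = 0.9: Pab(L + b)/(6LEI) = 44.98/EI
  relative rotation θ_0 = (479.5 + 66.01)/EI = 545.5/EI
A unit hogging moment at E produces rotation L₁/(3EI) + L₂/(3EI) = 4/EI.
Slope continuity at E: θ_0 = M_E·4/EI, so M_E = 545.5/4 = 136.4 kN·m (hogging).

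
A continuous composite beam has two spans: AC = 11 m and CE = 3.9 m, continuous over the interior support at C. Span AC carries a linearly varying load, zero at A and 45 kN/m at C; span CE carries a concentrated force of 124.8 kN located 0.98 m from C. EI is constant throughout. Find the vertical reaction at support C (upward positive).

R_C = 358.8 kN

Take M_C as the redundant. Released structure: two simple spans AC and CE with a hinge at C.
End slopes at the hinge C, treating each span as simply supported:
  span AC: triangular load, peak 45: w₀L³/(45EI) = 1331/EI
  span CE: point load 124.8 at a = 0.98: Pab(L + b)/(6LEI) = 104.1/EI
  relative rotation θ_0 = (1331 + 104.1)/EI = 1435/EI
A unit hogging moment at C produces rotation L₁/(3EI) + L₂/(3EI) = 4.967/EI.
Slope continuity at C: θ_0 = M_C·4.967/EI, so M_C = 1435/4.967 = 288.9 kN·m (hogging).
Span AC, ΣM about A with M_C applied at C: R_C^{AC}·11 = 1815 + 288.9, so R_C^{AC} = 191.3 kN and R_A = 247.5 − 191.3 = 56.23 kN.
Span CE, ΣM about E: R_C^{CE}·3.9 = 364.4 + 288.9, so R_C^{CE} = 167.5 kN and R_E = 124.8 − 167.5 = -42.73 kN.
R_C = 191.3 + 167.5 = 358.8 kN.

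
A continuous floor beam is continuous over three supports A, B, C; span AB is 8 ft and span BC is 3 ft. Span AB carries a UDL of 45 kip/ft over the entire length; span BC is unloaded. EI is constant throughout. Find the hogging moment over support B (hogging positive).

Take M_B as the redundant. Released structure: two simple spans AB and BC with a hinge at B.
End slopes at the hinge B, treating each span as simply supported:
  span AB: UDL 45: wL³/(24EI) = 960/EI
  relative rotation θ_0 = (960 + 0)/EI = 960/EI
A unit hogging moment at B produces rotation L₁/(3EI) + L₂/(3EI) = 3.667/EI.
Compatibility: M_B·(L₁+L₂)/(3EI) = θ_0, giving M_B = 261.8 kip·ft (hogging).

M_B = 261.8 kip·ft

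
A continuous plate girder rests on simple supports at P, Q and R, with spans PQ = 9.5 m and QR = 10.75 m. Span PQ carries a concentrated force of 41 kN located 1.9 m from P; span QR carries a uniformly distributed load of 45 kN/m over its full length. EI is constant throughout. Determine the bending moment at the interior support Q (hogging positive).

Release continuity at Q by inserting a hinge; the redundant is the internal moment M_Q. The primary structure is two simply-supported spans PQ and QR.
End slopes at the hinge Q, treating each span as simply supported:
  span PQ: point load 41 at a = 1.9: Pab(L + a)/(6LEI) = 118.4/EI
  span QR: UDL 45: wL³/(24EI) = 2329/EI
  relative rotation θ_0 = (118.4 + 2329)/EI = 2448/EI
A unit hogging moment at Q produces rotation L₁/(3EI) + L₂/(3EI) = 6.75/EI.
Slope continuity at Q: θ_0 = M_Q·6.75/EI, so M_Q = 2448/6.75 = 362.6 kN·m (hogging).

M_Q = 362.6 kN·m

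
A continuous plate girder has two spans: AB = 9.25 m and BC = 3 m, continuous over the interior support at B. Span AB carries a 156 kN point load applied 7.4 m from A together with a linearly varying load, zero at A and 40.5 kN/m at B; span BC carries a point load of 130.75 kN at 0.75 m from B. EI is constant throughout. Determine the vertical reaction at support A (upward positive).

Insert a hinge at B; M_B is the redundant, and each span becomes simply supported.
Rotations at B on the released spans (each span's end-slope, ×1/EI):
  span AB: point load 156 at a = 7.4: Pab(L + a)/(6LEI) = 640.7/EI
  span AB: triangular load, peak 40.5: w₀L³/(45EI) = 712.3/EI
  span BC: point load 130.75 at a = 0.75: Pab(L + b)/(6LEI) = 64.35/EI
  relative rotation θ_0 = (1353 + 64.35)/EI = 1417/EI
A unit hogging moment at B produces rotation L₁/(3EI) + L₂/(3EI) = 4.083/EI.
Compatibility: M_B·(L₁+L₂)/(3EI) = θ_0, giving M_B = 347.1 kN·m (hogging).
Span AB, ΣM about A with M_B applied at B: R_B^{AB}·9.25 = 2309 + 347.1, so R_B^{AB} = 287.2 kN and R_A = 343.3 − 287.2 = 56.11 kN.

R_A = 56.11 kN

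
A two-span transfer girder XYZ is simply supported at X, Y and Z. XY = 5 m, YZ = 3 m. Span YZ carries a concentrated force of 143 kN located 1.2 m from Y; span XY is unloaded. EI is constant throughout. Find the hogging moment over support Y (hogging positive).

Take M_Y as the redundant. Released structure: two simple spans XY and YZ with a hinge at Y.
Discontinuity in slope at Y on the released structure — sum the simple-span end rotations:
  span YZ: point load 143 at a = 1.2: Pab(L + b)/(6LEI) = 82.37/EI
  relative rotation θ_0 = (0 + 82.37)/EI = 82.37/EI
A unit hogging moment at Y produces rotation L₁/(3EI) + L₂/(3EI) = 2.667/EI.
Compatibility: M_Y·(L₁+L₂)/(3EI) = θ_0, giving M_Y = 30.89 kN·m (hogging).

M_Y = 30.89 kN·m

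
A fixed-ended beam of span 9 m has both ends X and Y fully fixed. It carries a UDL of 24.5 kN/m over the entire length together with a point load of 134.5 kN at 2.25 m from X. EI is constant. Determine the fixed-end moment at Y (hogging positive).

M_Y = 222.1 kN·m

Take the two fixed-end moments M_X, M_Y as redundants; the released structure is the simple span XY.
End rotations of the released simple span under the applied load (×1/EI):
  at X: UDL 24.5: wL³/(24EI) = 744.2/EI
  at Y: UDL 24.5: wL³/(24EI) = 744.2/EI
  at X: point load 134.5 at a = 2.25: Pab(L + b)/(6LEI) = 595.8/EI
  at Y: point load 134.5 at a = 2.25: Pab(L + a)/(6LEI) = 425.6/EI
  θ_X0 = 1340/EI,  θ_Y0 = 1170/EI
Flexibility coefficients: a unit moment at one end gives L/(3EI) there and L/(6EI) at the far end, so f₁₁ = f₂₂ = 3/EI and f₁₂ = f₂₁ = 1.5/EI.
Compatibility — zero rotation at each built-in end:
  3 M_X + 1.5 M_Y = 1340
  1.5 M_X + 3 M_Y = 1170
Solving the pair gives M_X = 335.6 kN·m and M_Y = 222.1 kN·m (hogging).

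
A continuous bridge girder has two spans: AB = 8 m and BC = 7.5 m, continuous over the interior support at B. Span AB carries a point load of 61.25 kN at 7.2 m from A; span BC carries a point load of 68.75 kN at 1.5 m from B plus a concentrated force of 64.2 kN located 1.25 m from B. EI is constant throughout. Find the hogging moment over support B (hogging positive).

M_B = 87.21 kN·m

Take M_B as the redundant. Released structure: two simple spans AB and BC with a hinge at B.
Discontinuity in slope at B on the released structure — sum the simple-span end rotations:
  span AB: point load 61.25 at a = 7.2: Pab(L + a)/(6LEI) = 111.7/EI
  span BC: point load 68.75 at a = 1.5: Pab(L + b)/(6LEI) = 185.6/EI
  span BC: point load 64.2 at a = 1.25: Pab(L + b)/(6LEI) = 153.3/EI
  relative rotation θ_0 = (111.7 + 338.9)/EI = 450.6/EI
A unit hogging moment at B produces rotation L₁/(3EI) + L₂/(3EI) = 5.167/EI.
Slope continuity at B: θ_0 = M_B·5.167/EI, so M_B = 450.6/5.167 = 87.21 kN·m (hogging).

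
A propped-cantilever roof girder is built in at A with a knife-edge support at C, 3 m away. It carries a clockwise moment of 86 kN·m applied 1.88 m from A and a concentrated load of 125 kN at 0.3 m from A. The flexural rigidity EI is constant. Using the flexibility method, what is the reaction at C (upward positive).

Take the reaction at C as the redundant and release it; the primary structure is a cantilever fixed at A.
Primary-structure tip deflection at C by superposition:
  clockwise couple 86 at a = 1.88: M₀a(2L − a)/(2EI) = 333.1/EI
  point load 125 at a = 0.3: Pa²(3L − a)/(6EI) = 16.31/EI
  δ_0 = 349.4/EI
Tip deflection under a unit load at C: L³/(3EI) = 9/EI.
The prop prevents deflection at C: R_C = δ_0/δ_{CC} = 349.4/9 = 38.82 kN.

R_C = 38.82 kN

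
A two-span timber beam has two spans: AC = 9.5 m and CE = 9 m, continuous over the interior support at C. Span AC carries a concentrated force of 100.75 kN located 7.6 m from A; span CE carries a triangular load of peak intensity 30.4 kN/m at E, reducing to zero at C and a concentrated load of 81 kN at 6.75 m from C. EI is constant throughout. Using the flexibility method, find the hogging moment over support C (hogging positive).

Take M_C as the redundant. Released structure: two simple spans AC and CE with a hinge at C.
Rotations at C on the released spans (each span's end-slope, ×1/EI):
  span AC: point load 100.75 at a = 7.6: Pab(L + a)/(6LEI) = 436.4/EI
  span CE: triangular load, peak 30.4: 7w₀L³/(360EI) = 430.9/EI
  span CE: point load 81 at a = 6.75: Pab(L + b)/(6LEI) = 256.3/EI
  relative rotation θ_0 = (436.4 + 687.2)/EI = 1124/EI
A unit hogging moment at C produces rotation L₁/(3EI) + L₂/(3EI) = 6.167/EI.
Compatibility: M_C·(L₁+L₂)/(3EI) = θ_0, giving M_C = 182.2 kN·m (hogging).

M_C = 182.2 kN·m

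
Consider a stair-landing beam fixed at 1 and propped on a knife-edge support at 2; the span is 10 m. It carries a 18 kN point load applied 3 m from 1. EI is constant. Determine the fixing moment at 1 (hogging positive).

M_1 = 32.13 kN·m

Take the reaction at 2 as the redundant and release it; the primary structure is a cantilever fixed at 1.
Free-end deflection of the primary structure under the applied loading (downward +):
  point load 18 at a = 3: Pa²(3L − a)/(6EI) = 729/EI
Tip deflection under a unit load at 2: L³/(3EI) = 333.3/EI.
The prop prevents deflection at 2: R_2 = δ_0/δ_{22} = 729/333.3 = 2.187 kN.
Moment equilibrium about 1: M_1 = Σ(load moments about 1) − R_2·L = 54 − 2.187×10 = 32.13 kN·m.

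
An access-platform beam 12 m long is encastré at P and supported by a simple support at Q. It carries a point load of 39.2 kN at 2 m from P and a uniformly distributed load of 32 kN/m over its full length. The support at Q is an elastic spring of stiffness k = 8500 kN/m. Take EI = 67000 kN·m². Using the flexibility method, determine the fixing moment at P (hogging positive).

M_P = 659.5 kN·m

Release the roller at Q. Primary structure: cantilever fixed at P.
Free-end deflection of the primary structure under the applied loading (downward +):
  point load 39.2 at a = 2: Pa²(3L − a)/(6EI) = 888.5/EI
  UDL 32: wL⁴/(8EI) = 82944/EI
  δ_0 = 83833/EI
Flexibility coefficient — unit upward force at Q: δ_{QQ} = L³/(3EI) = 576/EI.
With EI = 67000 kN·m²: δ_0 = 1.2512 m and δ_{QQ} = 0.008597 m/kN.
Compatibility — the spring shortens by R_Q/k under the reaction it provides: δ_0 − R_Q·δ_{QQ} = R_Q/k. With 1/k = 0.000118 m/kN, R_Q = δ_0 / (δ_{QQ} + 1/k) = 1.2512 / (0.008597 + 0.000118) = 143.6 kN.
Moment equilibrium about P: M_P = Σ(load moments about P) − R_Q·L = 2382 − 143.6×12 = 659.5 kN·m.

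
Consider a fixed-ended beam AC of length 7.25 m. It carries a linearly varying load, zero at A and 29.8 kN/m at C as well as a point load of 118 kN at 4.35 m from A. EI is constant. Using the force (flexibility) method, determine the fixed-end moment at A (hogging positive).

Release both end moments; the primary structure is a simply-supported span AC with redundants M_A and M_C.
On the primary (simply-supported) span, the end slopes from the loading are:
  at A: triangular load, peak 29.8: 7w₀L³/(360EI) = 220.8/EI
  at C: triangular load, peak 29.8: w₀L³/(45EI) = 252.4/EI
  at A: point load 118 at a = 4.35: Pab(L + b)/(6LEI) = 347.3/EI
  at C: point load 118 at a = 4.35: Pab(L + a)/(6LEI) = 397/EI
  θ_A0 = 568.1/EI,  θ_C0 = 649.3/EI
Flexibility coefficients: a unit moment at one end gives L/(3EI) there and L/(6EI) at the far end, so f₁₁ = f₂₂ = 2.417/EI and f₁₂ = f₂₁ = 1.208/EI.
Compatibility — zero rotation at each built-in end:
  2.417 M_A + 1.208 M_C = 568.1
  1.208 M_A + 2.417 M_C = 649.3
Solving the pair gives M_A = 134.3 kN·m and M_C = 201.5 kN·m (hogging).

M_A = 134.3 kN·m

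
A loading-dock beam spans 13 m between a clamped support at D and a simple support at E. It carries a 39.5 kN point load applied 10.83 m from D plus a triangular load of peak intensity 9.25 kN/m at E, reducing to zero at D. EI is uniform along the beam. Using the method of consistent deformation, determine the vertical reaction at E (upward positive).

Take the reaction at E as the redundant and release it; the primary structure is a cantilever fixed at D.
Downward deflection at the released point E due to the loads:
  point load 39.5 at a = 10.83: Pa²(3L − a)/(6EI) = 21752/EI
  triangular load, peak 9.25 at the free end: 11w₀L⁴/(120EI) = 24217/EI
  δ_0 = 45969/EI
Tip deflection under a unit load at E: L³/(3EI) = 732.3/EI.
Compatibility at E: δ_0 − R_E·δ_{EE} = 0, so R_E = 45969/732.3 = 62.77 kN.

R_E = 62.77 kN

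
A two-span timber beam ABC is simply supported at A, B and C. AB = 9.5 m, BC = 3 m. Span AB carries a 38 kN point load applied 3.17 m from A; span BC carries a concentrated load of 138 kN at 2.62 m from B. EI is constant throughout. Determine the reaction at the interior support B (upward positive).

R_B = 50.72 kN

Take M_B as the redundant. Released structure: two simple spans AB and BC with a hinge at B.
Rotations at B on the released spans (each span's end-slope, ×1/EI):
  span AB: point load 38 at a = 3.17: Pab(L + a)/(6LEI) = 169.5/EI
  span BC: point load 138 at a = 2.62: Pab(L + b)/(6LEI) = 25.8/EI
  relative rotation θ_0 = (169.5 + 25.8)/EI = 195.3/EI
A unit hogging moment at B produces rotation L₁/(3EI) + L₂/(3EI) = 4.167/EI.
Slope continuity at B: θ_0 = M_B·4.167/EI, so M_B = 195.3/4.167 = 46.87 kN·m (hogging).
Span AB, ΣM about A with M_B applied at B: R_B^{AB}·9.5 = 120.5 + 46.87, so R_B^{AB} = 17.61 kN and R_A = 38 − 17.61 = 20.39 kN.
Span BC, ΣM about C: R_B^{BC}·3 = 52.44 + 46.87, so R_B^{BC} = 33.1 kN and R_C = 138 − 33.1 = 104.9 kN.
R_B = 17.61 + 33.1 = 50.72 kN.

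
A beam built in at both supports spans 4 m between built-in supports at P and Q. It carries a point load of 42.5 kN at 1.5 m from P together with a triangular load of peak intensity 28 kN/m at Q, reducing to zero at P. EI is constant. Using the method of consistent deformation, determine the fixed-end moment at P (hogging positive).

M_P = 39.84 kN·m

Take the two fixed-end moments M_P, M_Q as redundants; the released structure is the simple span PQ.
End rotations of the released simple span under the applied load (×1/EI):
  at P: point load 42.5 at a = 1.5: Pab(L + b)/(6LEI) = 43.16/EI
  at Q: point load 42.5 at a = 1.5: Pab(L + a)/(6LEI) = 36.52/EI
  at P: triangular load, peak 28: 7w₀L³/(360EI) = 34.84/EI
  at Q: triangular load, peak 28: w₀L³/(45EI) = 39.82/EI
  θ_P0 = 78.01/EI,  θ_Q0 = 76.35/EI
Flexibility coefficients: a unit moment at one end gives L/(3EI) there and L/(6EI) at the far end, so f₁₁ = f₂₂ = 1.333/EI and f₁₂ = f₂₁ = 0.6667/EI.
Compatibility — zero rotation at each built-in end:
  1.333 M_P + 0.6667 M_Q = 78.01
  0.6667 M_P + 1.333 M_Q = 76.35
Solving the pair gives M_P = 39.84 kN·m and M_Q = 37.34 kN·m (hogging).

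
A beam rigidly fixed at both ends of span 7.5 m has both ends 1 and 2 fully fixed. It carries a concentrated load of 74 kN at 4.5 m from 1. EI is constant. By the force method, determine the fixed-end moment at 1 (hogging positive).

Take the two fixed-end moments M_1, M_2 as redundants; the released structure is the simple span 12.
On the primary (simply-supported) span, the end slopes from the loading are:
  at 1: point load 74 at a = 4.5: Pab(L + b)/(6LEI) = 233.1/EI
  at 2: point load 74 at a = 4.5: Pab(L + a)/(6LEI) = 266.4/EI
  θ_10 = 233.1/EI,  θ_20 = 266.4/EI
Flexibility coefficients: a unit moment at one end gives L/(3EI) there and L/(6EI) at the far end, so f₁₁ = f₂₂ = 2.5/EI and f₁₂ = f₂₁ = 1.25/EI.
Compatibility — zero rotation at each built-in end:
  2.5 M_1 + 1.25 M_2 = 233.1
  1.25 M_1 + 2.5 M_2 = 266.4
Solving the pair gives M_1 = 53.28 kN·m and M_2 = 79.92 kN·m (hogging).

M_1 = 53.28 kN·m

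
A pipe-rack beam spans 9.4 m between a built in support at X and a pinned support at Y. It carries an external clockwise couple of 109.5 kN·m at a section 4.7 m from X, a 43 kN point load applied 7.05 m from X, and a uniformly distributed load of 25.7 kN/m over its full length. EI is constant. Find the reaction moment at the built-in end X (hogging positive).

Remove the prop at Y; the released (primary) structure is a cantilever built in at X.
Free-end deflection of the primary structure under the applied loading (downward +):
  clockwise couple 109.5 at a = 4.7: M₀a(2L − a)/(2EI) = 3628/EI
  point load 43 at a = 7.05: Pa²(3L − a)/(6EI) = 7534/EI
  UDL 25.7: wL⁴/(8EI) = 25082/EI
  δ_0 = 36243/EI
Flexibility coefficient — unit upward force at Y: δ_{YY} = L³/(3EI) = 276.9/EI.
The prop prevents deflection at Y: R_Y = δ_0/δ_{YY} = 36243/276.9 = 130.9 kN.
Moment equilibrium about X: M_X = Σ(load moments about X) − R_Y·L = 1548 − 130.9×9.4 = 317.5 kN·m.

M_X = 317.5 kN·m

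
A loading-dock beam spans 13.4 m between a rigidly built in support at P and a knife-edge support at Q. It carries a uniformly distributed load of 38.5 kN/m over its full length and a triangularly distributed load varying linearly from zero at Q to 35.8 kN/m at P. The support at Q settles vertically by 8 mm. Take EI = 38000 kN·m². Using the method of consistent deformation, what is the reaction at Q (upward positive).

R_Q = 241.1 kN

Release the roller at Q. Primary structure: cantilever fixed at P.
Deflection at Q on the released cantilever, summing each load's contribution:
  UDL 38.5: wL⁴/(8EI) = 155164/EI
  triangular load, peak 35.8 at the fixed end: w₀L⁴/(30EI) = 38475/EI
  δ_0 = 193639/EI
Tip deflection under a unit load at Q: L³/(3EI) = 802/EI.
With EI = 38000 kN·m²: δ_0 = 5.0958 m and δ_{QQ} = 0.021106 m/kN.
Compatibility — the beam at Q must follow the support down by 0.008 m: δ_0 − R_Q·δ_{QQ} = 0.008, so R_Q = (5.0958 − 0.008)/0.021106 = 241.1 kN.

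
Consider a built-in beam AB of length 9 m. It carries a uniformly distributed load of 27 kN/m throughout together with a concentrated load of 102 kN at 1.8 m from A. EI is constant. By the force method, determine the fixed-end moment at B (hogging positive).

Take the two fixed-end moments M_A, M_B as redundants; the released structure is the simple span AB.
End rotations of the released simple span under the applied load (×1/EI):
  at A: UDL 27: wL³/(24EI) = 820.1/EI
  at B: UDL 27: wL³/(24EI) = 820.1/EI
  at A: point load 102 at a = 1.8: Pab(L + b)/(6LEI) = 396.6/EI
  at B: point load 102 at a = 1.8: Pab(L + a)/(6LEI) = 264.4/EI
  θ_A0 = 1217/EI,  θ_B0 = 1085/EI
Flexibility coefficients: a unit moment at one end gives L/(3EI) there and L/(6EI) at the far end, so f₁₁ = f₂₂ = 3/EI and f₁₂ = f₂₁ = 1.5/EI.
Compatibility — zero rotation at each built-in end:
  3 M_A + 1.5 M_B = 1217
  1.5 M_A + 3 M_B = 1085
Solving the pair gives M_A = 299.8 kN·m and M_B = 211.6 kN·m (hogging).

M_B = 211.6 kN·m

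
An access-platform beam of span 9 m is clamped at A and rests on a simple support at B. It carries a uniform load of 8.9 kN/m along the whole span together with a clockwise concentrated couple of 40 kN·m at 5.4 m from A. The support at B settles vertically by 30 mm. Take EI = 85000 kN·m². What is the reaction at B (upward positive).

Remove the prop at B; the released (primary) structure is a cantilever built in at A.
Free-end deflection of the primary structure under the applied loading (downward +):
  UDL 8.9: wL⁴/(8EI) = 7299/EI
  clockwise couple 40 at a = 5.4: M₀a(2L − a)/(2EI) = 1361/EI
  δ_0 = 8660/EI
Tip deflection under a unit load at B: L³/(3EI) = 243/EI.
With EI = 85000 kN·m²: δ_0 = 0.10188 m and δ_{BB} = 0.002859 m/kN.
Compatibility — the beam at B must follow the support down by 0.03 m: δ_0 − R_B·δ_{BB} = 0.03, so R_B = (0.10188 − 0.03)/0.002859 = 25.14 kN.

R_B = 25.14 kN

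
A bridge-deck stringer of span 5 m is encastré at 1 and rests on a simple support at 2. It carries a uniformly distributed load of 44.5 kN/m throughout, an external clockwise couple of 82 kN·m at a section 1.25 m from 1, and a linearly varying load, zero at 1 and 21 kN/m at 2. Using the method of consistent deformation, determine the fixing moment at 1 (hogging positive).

M_1 = 197.9 kN·m

Remove the prop at 2; the released (primary) structure is a cantilever built in at 1.
Free-end deflection of the primary structure under the applied loading (downward +):
  UDL 44.5: wL⁴/(8EI) = 3477/EI
  clockwise couple 82 at a = 1.25: M₀a(2L − a)/(2EI) = 448.4/EI
  triangular load, peak 21 at the free end: 11w₀L⁴/(120EI) = 1203/EI
  δ_0 = 5128/EI
Flexibility coefficient — unit upward force at 2: δ_{22} = L³/(3EI) = 41.67/EI.
The prop prevents deflection at 2: R_2 = δ_0/δ_{22} = 5128/41.67 = 123.1 kN.
Moment equilibrium about 1: M_1 = Σ(load moments about 1) − R_2·L = 813.2 − 123.1×5 = 197.9 kN·m.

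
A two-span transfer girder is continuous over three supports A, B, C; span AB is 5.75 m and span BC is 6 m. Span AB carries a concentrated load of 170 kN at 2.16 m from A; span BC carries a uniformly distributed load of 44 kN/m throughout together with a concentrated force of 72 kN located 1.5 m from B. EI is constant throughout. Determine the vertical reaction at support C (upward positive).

Insert a hinge at B; M_B is the redundant, and each span becomes simply supported.
Rotations at B on the released spans (each span's end-slope, ×1/EI):
  span AB: point load 170 at a = 2.16: Pab(L + a)/(6LEI) = 302.2/EI
  span BC: UDL 44: wL³/(24EI) = 396/EI
  span BC: point load 72 at a = 1.5: Pab(L + b)/(6LEI) = 141.8/EI
  relative rotation θ_0 = (302.2 + 537.8)/EI = 840/EI
A unit hogging moment at B produces rotation L₁/(3EI) + L₂/(3EI) = 3.917/EI.
Slope continuity at B: θ_0 = M_B·3.917/EI, so M_B = 840/3.917 = 214.5 kN·m (hogging).
Span BC, ΣM about C: R_B^{BC}·6 = 1116 + 214.5, so R_B^{BC} = 221.7 kN and R_C = 336 − 221.7 = 114.3 kN.

R_C = 114.3 kN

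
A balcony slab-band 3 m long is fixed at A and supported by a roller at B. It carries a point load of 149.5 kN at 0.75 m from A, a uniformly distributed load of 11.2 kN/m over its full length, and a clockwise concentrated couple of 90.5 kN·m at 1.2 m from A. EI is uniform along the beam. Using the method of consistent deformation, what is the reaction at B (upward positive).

Release the roller at B. Primary structure: cantilever fixed at A.
Deflection at B on the released cantilever, summing each load's contribution:
  point load 149.5 at a = 0.75: Pa²(3L − a)/(6EI) = 115.6/EI
  UDL 11.2: wL⁴/(8EI) = 113.4/EI
  clockwise couple 90.5 at a = 1.2: M₀a(2L − a)/(2EI) = 260.6/EI
  δ_0 = 489.7/EI
Flexibility coefficient — unit upward force at B: δ_{BB} = L³/(3EI) = 9/EI.
The prop prevents deflection at B: R_B = δ_0/δ_{BB} = 489.7/9 = 54.41 kN.

R_B = 54.41 kN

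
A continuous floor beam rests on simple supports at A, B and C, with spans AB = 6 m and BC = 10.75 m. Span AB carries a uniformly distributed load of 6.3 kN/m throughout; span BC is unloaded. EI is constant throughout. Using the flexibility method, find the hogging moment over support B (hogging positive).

M_B = 10.16 kN·m

Insert a hinge at B; M_B is the redundant, and each span becomes simply supported.
Discontinuity in slope at B on the released structure — sum the simple-span end rotations:
  span AB: UDL 6.3: wL³/(24EI) = 56.7/EI
  relative rotation θ_0 = (56.7 + 0)/EI = 56.7/EI
A unit hogging moment at B produces rotation L₁/(3EI) + L₂/(3EI) = 5.583/EI.
Compatibility: M_B·(L₁+L₂)/(3EI) = θ_0, giving M_B = 10.16 kN·m (hogging).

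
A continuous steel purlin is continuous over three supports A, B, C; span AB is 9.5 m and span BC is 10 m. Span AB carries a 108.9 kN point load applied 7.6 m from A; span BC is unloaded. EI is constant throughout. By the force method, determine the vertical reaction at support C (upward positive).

R_C = -7.258 kN

Take M_B as the redundant. Released structure: two simple spans AB and BC with a hinge at B.
Discontinuity in slope at B on the released structure — sum the simple-span end rotations:
  span AB: point load 108.9 at a = 7.6: Pab(L + a)/(6LEI) = 471.8/EI
  relative rotation θ_0 = (471.8 + 0)/EI = 471.8/EI
A unit hogging moment at B produces rotation L₁/(3EI) + L₂/(3EI) = 6.5/EI.
Slope continuity at B: θ_0 = M_B·6.5/EI, so M_B = 471.8/6.5 = 72.58 kN·m (hogging).
Span BC, ΣM about C: R_B^{BC}·10 = 0 + 72.58, so R_B^{BC} = 7.258 kN and R_C = 0 − 7.258 = -7.258 kN.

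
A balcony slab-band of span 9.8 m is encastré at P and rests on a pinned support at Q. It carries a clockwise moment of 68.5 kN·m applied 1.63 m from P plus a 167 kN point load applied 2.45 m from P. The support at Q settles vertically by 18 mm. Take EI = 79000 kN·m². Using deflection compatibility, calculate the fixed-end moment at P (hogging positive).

M_P = 350.1 kN·m

Choose R_Q as the redundant. The primary structure is the cantilever fixed at P.
Primary-structure tip deflection at Q by superposition:
  clockwise couple 68.5 at a = 1.63: M₀a(2L − a)/(2EI) = 1003/EI
  point load 167 at a = 2.45: Pa²(3L − a)/(6EI) = 4503/EI
  δ_0 = 5506/EI
Tip deflection under a unit load at Q: L³/(3EI) = 313.7/EI.
With EI = 79000 kN·m²: δ_0 = 0.069693 m and δ_{QQ} = 0.003971 m/kN.
Compatibility — the beam at Q must follow the support down by 0.018 m: δ_0 − R_Q·δ_{QQ} = 0.018, so R_Q = (0.069693 − 0.018)/0.003971 = 13.02 kN.
Moment equilibrium about P: M_P = Σ(load moments about P) − R_Q·L = 477.6 − 13.02×9.8 = 350.1 kN·m.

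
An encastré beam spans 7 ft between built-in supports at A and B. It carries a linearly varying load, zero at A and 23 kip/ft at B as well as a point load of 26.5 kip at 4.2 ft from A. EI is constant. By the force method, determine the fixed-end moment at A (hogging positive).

Take the two fixed-end moments M_A, M_B as redundants; the released structure is the simple span AB.
Simple-span end rotations at A and B under the given loads:
  at A: triangular load, peak 23: 7w₀L³/(360EI) = 153.4/EI
  at B: triangular load, peak 23: w₀L³/(45EI) = 175.3/EI
  at A: point load 26.5 at a = 4.2: Pab(L + b)/(6LEI) = 72.72/EI
  at B: point load 26.5 at a = 4.2: Pab(L + a)/(6LEI) = 83.1/EI
  θ_A0 = 226.1/EI,  θ_B0 = 258.4/EI
Flexibility coefficients: a unit moment at one end gives L/(3EI) there and L/(6EI) at the far end, so f₁₁ = f₂₂ = 2.333/EI and f₁₂ = f₂₁ = 1.167/EI.
Compatibility — zero rotation at each built-in end:
  2.333 M_A + 1.167 M_B = 226.1
  1.167 M_A + 2.333 M_B = 258.4
Solving the pair gives M_A = 55.37 kip·ft and M_B = 83.06 kip·ft (hogging).

M_A = 55.37 kip·ft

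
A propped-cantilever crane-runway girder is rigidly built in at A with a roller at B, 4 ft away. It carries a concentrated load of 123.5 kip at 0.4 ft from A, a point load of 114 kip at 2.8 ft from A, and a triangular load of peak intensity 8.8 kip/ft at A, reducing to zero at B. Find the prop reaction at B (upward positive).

R_B = 69.55 kip

Release the roller at B. Primary structure: cantilever fixed at A.
Free-end deflection of the primary structure under the applied loading (downward +):
  point load 123.5 at a = 0.4: Pa²(3L − a)/(6EI) = 38.2/EI
  point load 114 at a = 2.8: Pa²(3L − a)/(6EI) = 1370/EI
  triangular load, peak 8.8 at the fixed end: w₀L⁴/(30EI) = 75.09/EI
  δ_0 = 1484/EI
Tip deflection under a unit load at B: L³/(3EI) = 21.33/EI.
Compatibility at B: δ_0 − R_B·δ_{BB} = 0, so R_B = 1484/21.33 = 69.55 kip.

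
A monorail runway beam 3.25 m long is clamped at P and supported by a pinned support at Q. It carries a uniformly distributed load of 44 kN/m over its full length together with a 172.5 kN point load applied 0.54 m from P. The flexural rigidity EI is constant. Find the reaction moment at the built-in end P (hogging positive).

Take the reaction at Q as the redundant and release it; the primary structure is a cantilever fixed at P.
Free-end deflection of the primary structure under the applied loading (downward +):
  UDL 44: wL⁴/(8EI) = 613.6/EI
  point load 172.5 at a = 0.54: Pa²(3L − a)/(6EI) = 77.21/EI
  δ_0 = 690.8/EI
Flexibility coefficient — unit upward force at Q: δ_{QQ} = L³/(3EI) = 11.44/EI.
The prop prevents deflection at Q: R_Q = δ_0/δ_{QQ} = 690.8/11.44 = 60.37 kN.
Moment equilibrium about P: M_P = Σ(load moments about P) − R_Q·L = 325.5 − 60.37×3.25 = 129.3 kN·m.

M_P = 129.3 kN·m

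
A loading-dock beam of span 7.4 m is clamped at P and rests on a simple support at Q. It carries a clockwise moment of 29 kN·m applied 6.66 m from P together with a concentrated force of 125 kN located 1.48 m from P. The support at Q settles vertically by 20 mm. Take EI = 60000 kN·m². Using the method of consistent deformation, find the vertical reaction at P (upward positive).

Remove the prop at Q; the released (primary) structure is a cantilever built in at P.
Primary-structure tip deflection at Q by superposition:
  clockwise couple 29 at a = 6.66: M₀a(2L − a)/(2EI) = 786.1/EI
  point load 125 at a = 1.48: Pa²(3L − a)/(6EI) = 945.5/EI
  δ_0 = 1732/EI
Flexibility coefficient — unit upward force at Q: δ_{QQ} = L³/(3EI) = 135.1/EI.
With EI = 60000 kN·m²: δ_0 = 0.02886 m and δ_{QQ} = 0.002251 m/kN.
Compatibility — the beam at Q must follow the support down by 0.02 m: δ_0 − R_Q·δ_{QQ} = 0.02, so R_Q = (0.02886 − 0.02)/0.002251 = 3.936 kN.
Vertical equilibrium: R_P = ΣP − R_Q = 125 − 3.936 = 121.1 kN.

R_P = 121.1 kN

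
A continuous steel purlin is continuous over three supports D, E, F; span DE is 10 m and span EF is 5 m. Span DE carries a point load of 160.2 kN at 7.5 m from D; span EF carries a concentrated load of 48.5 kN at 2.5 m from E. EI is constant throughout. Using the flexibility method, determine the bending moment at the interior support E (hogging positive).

Insert a hinge at E; M_E is the redundant, and each span becomes simply supported.
Rotations at E on the released spans (each span's end-slope, ×1/EI):
  span DE: point load 160.2 at a = 7.5: Pab(L + a)/(6LEI) = 876.1/EI
  span EF: point load 48.5 at a = 2.5: Pab(L + b)/(6LEI) = 75.78/EI
  relative rotation θ_0 = (876.1 + 75.78)/EI = 951.9/EI
A unit hogging moment at E produces rotation L₁/(3EI) + L₂/(3EI) = 5/EI.
Compatibility: M_E·(L₁+L₂)/(3EI) = θ_0, giving M_E = 190.4 kN·m (hogging).

M_E = 190.4 kN·m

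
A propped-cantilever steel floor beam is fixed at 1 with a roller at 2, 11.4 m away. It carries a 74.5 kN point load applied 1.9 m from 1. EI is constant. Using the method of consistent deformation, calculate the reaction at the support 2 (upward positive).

Release the roller at 2. Primary structure: cantilever fixed at 1.
Downward deflection at the released point 2 due to the loads:
  point load 74.5 at a = 1.9: Pa²(3L − a)/(6EI) = 1448/EI
Flexibility coefficient — unit upward force at 2: δ_{22} = L³/(3EI) = 493.8/EI.
Compatibility at 2: δ_0 − R_2·δ_{22} = 0, so R_2 = 1448/493.8 = 2.932 kN.

R_2 = 2.932 kN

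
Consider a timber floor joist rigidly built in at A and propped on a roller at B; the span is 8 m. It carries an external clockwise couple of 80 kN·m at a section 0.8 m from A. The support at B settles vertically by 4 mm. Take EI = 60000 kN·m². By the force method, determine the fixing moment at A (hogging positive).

M_A = 68.45 kN·m

Take the reaction at B as the redundant and release it; the primary structure is a cantilever fixed at A.
Primary-structure tip deflection at B by superposition:
  clockwise couple 80 at a = 0.8: M₀a(2L − a)/(2EI) = 486.4/EI
Tip deflection under a unit load at B: L³/(3EI) = 170.7/EI.
With EI = 60000 kN·m²: δ_0 = 0.008107 m and δ_{BB} = 0.002844 m/kN.
Compatibility — the beam at B must follow the support down by 0.004 m: δ_0 − R_B·δ_{BB} = 0.004, so R_B = (0.008107 − 0.004)/0.002844 = 1.444 kN.
Moment equilibrium about A: M_A = Σ(load moments about A) − R_B·L = 80 − 1.444×8 = 68.45 kN·m.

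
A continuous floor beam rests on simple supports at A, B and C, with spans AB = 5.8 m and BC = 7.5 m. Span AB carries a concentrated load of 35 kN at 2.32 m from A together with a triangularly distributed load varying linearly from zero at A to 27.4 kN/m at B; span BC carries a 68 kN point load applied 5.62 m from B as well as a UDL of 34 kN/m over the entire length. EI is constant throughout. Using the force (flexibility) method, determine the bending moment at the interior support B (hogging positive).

Release continuity at B by inserting a hinge; the redundant is the internal moment M_B. The primary structure is two simply-supported spans AB and BC.
Discontinuity in slope at B on the released structure — sum the simple-span end rotations:
  span AB: point load 35 at a = 2.32: Pab(L + a)/(6LEI) = 65.93/EI
  span AB: triangular load, peak 27.4: w₀L³/(45EI) = 118.8/EI
  span BC: point load 68 at a = 5.62: Pab(L + b)/(6LEI) = 149.8/EI
  span BC: UDL 34: wL³/(24EI) = 597.7/EI
  relative rotation θ_0 = (184.7 + 747.4)/EI = 932.2/EI
A unit hogging moment at B produces rotation L₁/(3EI) + L₂/(3EI) = 4.433/EI.
Slope continuity at B: θ_0 = M_B·4.433/EI, so M_B = 932.2/4.433 = 210.3 kN·m (hogging).

M_B = 210.3 kN·m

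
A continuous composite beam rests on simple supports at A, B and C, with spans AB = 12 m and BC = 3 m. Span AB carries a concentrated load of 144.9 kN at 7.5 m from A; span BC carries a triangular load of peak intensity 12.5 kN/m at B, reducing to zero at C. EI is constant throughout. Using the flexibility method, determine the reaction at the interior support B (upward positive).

R_B = 214.1 kN

Release continuity at B by inserting a hinge; the redundant is the internal moment M_B. The primary structure is two simply-supported spans AB and BC.
End slopes at the hinge B, treating each span as simply supported:
  span AB: point load 144.9 at a = 7.5: Pab(L + a)/(6LEI) = 1324/EI
  span BC: triangular load, peak 12.5: w₀L³/(45EI) = 7.5/EI
  relative rotation θ_0 = (1324 + 7.5)/EI = 1332/EI
A unit hogging moment at B produces rotation L₁/(3EI) + L₂/(3EI) = 5/EI.
Compatibility: M_B·(L₁+L₂)/(3EI) = θ_0, giving M_B = 266.4 kN·m (hogging).
Span AB, ΣM about A with M_B applied at B: R_B^{AB}·12 = 1087 + 266.4, so R_B^{AB} = 112.8 kN and R_A = 144.9 − 112.8 = 32.14 kN.
Span BC, ΣM about C: R_B^{BC}·3 = 37.5 + 266.4, so R_B^{BC} = 101.3 kN and R_C = 18.75 − 101.3 = -82.55 kN.
R_B = 112.8 + 101.3 = 214.1 kN.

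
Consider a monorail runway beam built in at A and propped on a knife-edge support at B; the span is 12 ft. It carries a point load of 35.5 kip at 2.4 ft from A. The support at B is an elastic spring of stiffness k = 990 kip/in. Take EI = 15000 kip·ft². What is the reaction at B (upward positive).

R_B = 1.984 kip

Choose R_B as the redundant. The primary structure is the cantilever fixed at A.
Free-end deflection of the primary structure under the applied loading (downward +):
  point load 35.5 at a = 2.4: Pa²(3L − a)/(6EI) = 1145/EI
Tip deflection under a unit load at B: L³/(3EI) = 576/EI.
With EI = 15000 kip·ft²: δ_0 = 0.076339 ft and δ_{BB} = 0.0384 ft/kip.
Compatibility — the spring shortens by R_B/k under the reaction it provides: δ_0 − R_B·δ_{BB} = R_B/k. With 1/k = 1/(990×12) ft/kip = 0.000084 ft/kip, R_B = δ_0 / (δ_{BB} + 1/k) = 0.076339 / (0.0384 + 0.000084) = 1.984 kip.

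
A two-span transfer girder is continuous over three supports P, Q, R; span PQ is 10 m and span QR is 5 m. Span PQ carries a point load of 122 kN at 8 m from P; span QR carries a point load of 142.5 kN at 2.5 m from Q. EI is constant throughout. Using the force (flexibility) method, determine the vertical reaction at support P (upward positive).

Take M_Q as the redundant. Released structure: two simple spans PQ and QR with a hinge at Q.
Discontinuity in slope at Q on the released structure — sum the simple-span end rotations:
  span PQ: point load 122 at a = 8: Pab(L + a)/(6LEI) = 585.6/EI
  span QR: point load 142.5 at a = 2.5: Pab(L + b)/(6LEI) = 222.7/EI
  relative rotation θ_0 = (585.6 + 222.7)/EI = 808.3/EI
A unit hogging moment at Q produces rotation L₁/(3EI) + L₂/(3EI) = 5/EI.
Compatibility: M_Q·(L₁+L₂)/(3EI) = θ_0, giving M_Q = 161.7 kN·m (hogging).
Span PQ, ΣM about P with M_Q applied at Q: R_Q^{PQ}·10 = 976 + 161.7, so R_Q^{PQ} = 113.8 kN and R_P = 122 − 113.8 = 8.235 kN.

R_P = 8.235 kN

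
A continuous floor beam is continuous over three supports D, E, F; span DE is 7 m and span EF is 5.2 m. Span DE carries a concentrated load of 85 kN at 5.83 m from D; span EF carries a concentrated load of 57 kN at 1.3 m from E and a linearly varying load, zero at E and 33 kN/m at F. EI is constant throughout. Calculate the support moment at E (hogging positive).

M_E = 86.47 kN·m

Insert a hinge at E; M_E is the redundant, and each span becomes simply supported.
Rotations at E on the released spans (each span's end-slope, ×1/EI):
  span DE: point load 85 at a = 5.83: Pab(L + a)/(6LEI) = 177.1/EI
  span EF: point load 57 at a = 1.3: Pab(L + b)/(6LEI) = 84.29/EI
  span EF: triangular load, peak 33: 7w₀L³/(360EI) = 90.22/EI
  relative rotation θ_0 = (177.1 + 174.5)/EI = 351.6/EI
A unit hogging moment at E produces rotation L₁/(3EI) + L₂/(3EI) = 4.067/EI.
Slope continuity at E: θ_0 = M_E·4.067/EI, so M_E = 351.6/4.067 = 86.47 kN·m (hogging).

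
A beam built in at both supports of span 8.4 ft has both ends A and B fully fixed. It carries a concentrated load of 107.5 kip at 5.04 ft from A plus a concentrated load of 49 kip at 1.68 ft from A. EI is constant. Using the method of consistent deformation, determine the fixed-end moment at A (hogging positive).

Take the two fixed-end moments M_A, M_B as redundants; the released structure is the simple span AB.
On the primary (simply-supported) span, the end slopes from the loading are:
  at A: point load 107.5 at a = 5.04: Pab(L + b)/(6LEI) = 424.8/EI
  at B: point load 107.5 at a = 5.04: Pab(L + a)/(6LEI) = 485.5/EI
  at A: point load 49 at a = 1.68: Pab(L + b)/(6LEI) = 166/EI
  at B: point load 49 at a = 1.68: Pab(L + a)/(6LEI) = 110.6/EI
  θ_A0 = 590.7/EI,  θ_B0 = 596.1/EI
Flexibility coefficients: a unit moment at one end gives L/(3EI) there and L/(6EI) at the far end, so f₁₁ = f₂₂ = 2.8/EI and f₁₂ = f₂₁ = 1.4/EI.
Compatibility — zero rotation at each built-in end:
  2.8 M_A + 1.4 M_B = 590.7
  1.4 M_A + 2.8 M_B = 596.1
Solving the pair gives M_A = 139.4 kip·ft and M_B = 143.2 kip·ft (hogging).

M_A = 139.4 kip·ft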